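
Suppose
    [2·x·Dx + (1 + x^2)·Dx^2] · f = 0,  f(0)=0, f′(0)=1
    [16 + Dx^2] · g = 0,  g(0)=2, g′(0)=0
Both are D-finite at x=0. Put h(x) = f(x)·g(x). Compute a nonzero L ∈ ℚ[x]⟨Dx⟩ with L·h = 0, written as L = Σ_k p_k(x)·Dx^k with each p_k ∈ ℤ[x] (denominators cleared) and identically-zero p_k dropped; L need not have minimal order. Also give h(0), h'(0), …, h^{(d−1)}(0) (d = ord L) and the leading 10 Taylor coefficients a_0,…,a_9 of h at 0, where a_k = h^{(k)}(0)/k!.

f: a_k = 0, 1, 0, -1/3, 0, 1/5, 0, -1/7, 0, 1/9, …
g: a_k = 2, 0, -16, 0, 64/3, 0, -512/45, 0, 1024/315, 0, …
Product ⇒ symmetric product L₀, ord ≤ 4.
L = (5440 + 19136·x^2 + 25856·x^4 + 16384·x^6 + 4096·x^8) + (1152·x + 3200·x^3 + 3072·x^5 + 1024·x^7)·Dx + (612 + 2252·x^2 + 3168·x^4 + 2048·x^6 + 512·x^8)·Dx^2 + (72·x + 200·x^3 + 192·x^5 + 64·x^7)·Dx^3 + (17 + 66·x^2 + 97·x^4 + 64·x^6 + 16·x^8)·Dx^4  (order 4).
h: a_k = 0, 2, 0, -50/3, 0, 406/15, 0, -6922/315, 0, 13058/945, …
ICs: h(0) = 0, h′(0) = 2, h′′(0) = 0, h′′′(0) = -100.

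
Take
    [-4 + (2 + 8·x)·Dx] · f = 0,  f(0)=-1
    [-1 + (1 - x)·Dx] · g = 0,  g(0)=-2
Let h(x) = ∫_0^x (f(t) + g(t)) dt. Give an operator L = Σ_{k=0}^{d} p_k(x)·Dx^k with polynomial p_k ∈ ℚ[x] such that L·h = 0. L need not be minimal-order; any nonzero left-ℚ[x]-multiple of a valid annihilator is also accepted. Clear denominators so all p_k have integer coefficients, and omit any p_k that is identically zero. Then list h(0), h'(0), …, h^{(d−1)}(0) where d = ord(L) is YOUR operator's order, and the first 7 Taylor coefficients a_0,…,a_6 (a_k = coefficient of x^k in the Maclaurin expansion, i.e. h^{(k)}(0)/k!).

L = (8 + 12·x)·Dx + (-6 - 8·x - 36·x^2)·Dx^2 + (-1 + 3·x + 22·x^2 - 24·x^3)·Dx^3  (order 3).
h: a_k = 0, -3, -2, 0, -3/2, 8/5, -5, …
ICs: h(0) = 0, h′(0) = -3, h′′(0) = -4.

f: a_k = -1, -2, 2, -4, 10, -28, 84, …
g: a_k = -2, -2, -2, -2, -2, -2, -2, …
f+g: L₀ = lclm(L_f,L_g), ord ≤ 1+1.
h=∫h₀ ⇒ L = L₀·Dx.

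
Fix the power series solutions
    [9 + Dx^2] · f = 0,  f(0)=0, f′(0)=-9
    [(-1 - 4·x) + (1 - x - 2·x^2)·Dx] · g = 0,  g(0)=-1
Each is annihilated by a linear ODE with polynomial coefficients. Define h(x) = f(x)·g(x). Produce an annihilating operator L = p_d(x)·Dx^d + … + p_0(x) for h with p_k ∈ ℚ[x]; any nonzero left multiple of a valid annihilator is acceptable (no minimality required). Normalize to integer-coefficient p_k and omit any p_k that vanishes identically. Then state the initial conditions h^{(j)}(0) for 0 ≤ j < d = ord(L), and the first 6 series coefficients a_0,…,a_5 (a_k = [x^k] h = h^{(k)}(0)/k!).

f: a_k = 0, -9, 0, 27/2, 0, -243/40, …
g: a_k = -1, -1, -3, -5, -11, -21, …
h₀=f·g: eliminate ⇒ L₀, order ≤ 2·1.
L = (-5 + 9·x + 18·x^2) + (2 + 8·x)·Dx + (-1 + x + 2·x^2)·Dx^2  (order 2).
h: a_k = 0, 9, 9, 27/2, 63/2, 2583/40, …
ICs: h(0) = 0, h′(0) = 9.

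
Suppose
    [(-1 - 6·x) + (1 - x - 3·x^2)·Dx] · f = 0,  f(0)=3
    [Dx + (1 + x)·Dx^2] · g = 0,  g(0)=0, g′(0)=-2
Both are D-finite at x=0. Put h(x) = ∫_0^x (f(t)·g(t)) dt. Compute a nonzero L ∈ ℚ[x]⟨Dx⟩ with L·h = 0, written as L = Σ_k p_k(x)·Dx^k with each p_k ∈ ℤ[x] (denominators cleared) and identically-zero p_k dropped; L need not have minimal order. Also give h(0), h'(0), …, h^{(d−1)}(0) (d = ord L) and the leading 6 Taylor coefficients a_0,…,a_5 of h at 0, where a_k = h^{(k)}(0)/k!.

L = (7 + 12·x)·Dx + (1 + 15·x + 15·x^2)·Dx^2 + (-1 + 4·x^2 + 3·x^3)·Dx^3  (order 3).
h: a_k = 0, 0, -3, -1, -23/4, -61/10, …
ICs: h(0) = 0, h′(0) = 0, h′′(0) = -6.

f: a_k = 3, 3, 12, 21, 57, 120, …
g: a_k = 0, -2, 1, -2/3, 1/2, -2/5, …
h₀=f·g: eliminate ⇒ L₀, order ≤ 1·2.
h=∫h₀ ⇒ L = L₀·Dx.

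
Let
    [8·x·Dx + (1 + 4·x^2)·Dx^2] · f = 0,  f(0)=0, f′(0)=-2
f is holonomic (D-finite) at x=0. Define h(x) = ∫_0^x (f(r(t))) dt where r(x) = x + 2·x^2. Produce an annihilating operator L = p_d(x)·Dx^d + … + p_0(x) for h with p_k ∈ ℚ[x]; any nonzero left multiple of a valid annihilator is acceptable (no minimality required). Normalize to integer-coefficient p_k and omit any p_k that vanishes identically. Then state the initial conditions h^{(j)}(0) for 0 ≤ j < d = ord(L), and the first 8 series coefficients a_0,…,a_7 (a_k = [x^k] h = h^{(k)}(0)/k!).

L = (-4 + 8·x + 64·x^2 + 192·x^3 + 192·x^4)·Dx^2 + (1 + 4·x + 4·x^2 + 32·x^3 + 80·x^4 + 64·x^5)·Dx^3  (order 3).
h: a_k = 0, 0, -1, -4/3, 2/3, 16/5, 64/15, -128/21, …
ICs: h(0) = 0, h′(0) = 0, h′′(0) = -2.

f: a_k = 0, -2, 0, 8/3, 0, -32/5, 0, 128/7, …
L₀ from L_f via x↦r, Dx↦r'^{-1}Dx.
∫: right-multiply L₀ by Dx.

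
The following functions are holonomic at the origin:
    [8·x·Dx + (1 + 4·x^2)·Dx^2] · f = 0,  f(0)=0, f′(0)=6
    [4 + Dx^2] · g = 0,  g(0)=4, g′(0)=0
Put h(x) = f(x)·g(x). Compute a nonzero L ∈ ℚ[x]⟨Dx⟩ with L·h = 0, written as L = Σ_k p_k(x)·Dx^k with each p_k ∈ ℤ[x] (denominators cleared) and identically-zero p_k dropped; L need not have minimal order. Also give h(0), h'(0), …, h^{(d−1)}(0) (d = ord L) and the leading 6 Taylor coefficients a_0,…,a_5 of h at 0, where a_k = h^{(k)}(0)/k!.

L = (80 + 832·x^2 + 1408·x^4 + 2048·x^6 + 2048·x^8) + (96·x + 640·x^3 + 1536·x^5 + 2048·x^7)·Dx + (24 + 256·x^2 + 576·x^4 + 1024·x^6 + 1024·x^8)·Dx^2 + (24·x + 160·x^3 + 384·x^5 + 512·x^7)·Dx^3 + (1 + 12·x^2 + 56·x^4 + 128·x^6 + 128·x^8)·Dx^4  (order 4).
h: a_k = 0, 24, 0, -80, 0, 784/5, …
ICs: h(0) = 0, h′(0) = 24, h′′(0) = 0, h′′′(0) = -480.

f: a_k = 0, 6, 0, -8, 0, 96/5, …
g: a_k = 4, 0, -8, 0, 8/3, 0, …
Product ⇒ symmetric product L₀, ord ≤ 4.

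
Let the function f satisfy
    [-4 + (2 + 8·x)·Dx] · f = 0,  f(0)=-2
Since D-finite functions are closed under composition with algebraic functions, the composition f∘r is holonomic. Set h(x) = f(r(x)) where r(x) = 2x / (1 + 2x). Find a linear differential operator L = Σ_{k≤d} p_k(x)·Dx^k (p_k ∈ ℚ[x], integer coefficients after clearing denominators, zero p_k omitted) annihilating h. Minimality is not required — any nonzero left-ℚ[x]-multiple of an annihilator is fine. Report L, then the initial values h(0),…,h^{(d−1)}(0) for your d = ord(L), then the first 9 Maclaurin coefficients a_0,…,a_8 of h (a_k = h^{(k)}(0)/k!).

L = -4 + (1 + 12·x + 20·x^2)·Dx  (order 1).
h: a_k = -2, -8, 32, -160, 960, -6528, 48128, -374272, 3020800, …
ICs: h(0) = -2.

f: a_k = -2, -4, 4, -8, 20, -56, 168, -528, 1716, …
f∘r: x↦r, Dx↦Dx/r' in L_f ⇒ L₀.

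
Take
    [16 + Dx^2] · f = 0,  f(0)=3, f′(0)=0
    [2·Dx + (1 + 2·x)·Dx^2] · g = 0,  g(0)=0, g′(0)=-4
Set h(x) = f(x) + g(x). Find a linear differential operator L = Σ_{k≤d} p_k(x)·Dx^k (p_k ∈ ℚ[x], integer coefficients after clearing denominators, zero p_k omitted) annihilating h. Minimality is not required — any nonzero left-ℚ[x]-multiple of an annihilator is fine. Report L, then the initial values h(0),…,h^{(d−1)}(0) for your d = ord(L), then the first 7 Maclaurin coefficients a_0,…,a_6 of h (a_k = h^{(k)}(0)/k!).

f: a_k = 3, 0, -24, 0, 32, 0, -256/15, …
g: a_k = 0, -4, 4, -16/3, 8, -64/5, 64/3, …
Sum ⇒ L₀ = lclm(L_f,L_g) in ℚ(x)⟨Dx⟩.
L = (160 + 256·x + 256·x^2)·Dx + (48 + 224·x + 384·x^2 + 256·x^3)·Dx^2 + (10 + 16·x + 16·x^2)·Dx^3 + (3 + 14·x + 24·x^2 + 16·x^3)·Dx^4  (order 4).
h: a_k = 3, -4, -20, -16/3, 40, -64/5, 64/15, …
ICs: h(0) = 3, h′(0) = -4, h′′(0) = -40, h′′′(0) = -32.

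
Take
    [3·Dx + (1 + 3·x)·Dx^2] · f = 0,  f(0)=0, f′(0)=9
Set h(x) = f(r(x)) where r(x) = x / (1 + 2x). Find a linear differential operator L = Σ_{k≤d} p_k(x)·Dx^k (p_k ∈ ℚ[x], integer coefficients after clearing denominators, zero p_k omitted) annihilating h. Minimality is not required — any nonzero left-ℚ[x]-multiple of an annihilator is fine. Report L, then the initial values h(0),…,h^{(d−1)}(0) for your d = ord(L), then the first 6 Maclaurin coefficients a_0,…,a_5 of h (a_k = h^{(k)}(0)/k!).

f: a_k = 0, 9, -27/2, 27, -243/4, 729/5, …
h₀=f(r): pull back L_f along r ⇒ L₀.
L = (7 + 20·x)·Dx + (1 + 7·x + 10·x^2)·Dx^2  (order 2).
h: a_k = 0, 9, -63/2, 117, -1827/4, 9279/5, …
ICs: h(0) = 0, h′(0) = 9.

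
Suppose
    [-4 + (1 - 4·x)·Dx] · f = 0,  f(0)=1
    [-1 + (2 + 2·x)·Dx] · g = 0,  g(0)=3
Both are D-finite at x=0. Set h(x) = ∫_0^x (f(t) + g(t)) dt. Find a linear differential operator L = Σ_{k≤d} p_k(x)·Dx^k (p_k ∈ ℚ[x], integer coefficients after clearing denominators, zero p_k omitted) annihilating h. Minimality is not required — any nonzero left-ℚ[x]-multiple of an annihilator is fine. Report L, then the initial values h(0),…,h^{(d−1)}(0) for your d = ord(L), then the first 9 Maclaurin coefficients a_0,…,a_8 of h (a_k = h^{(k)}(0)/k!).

f: a_k = 1, 4, 16, 64, 256, 1024, 4096, 16384, 65536, …
g: a_k = 3, 3/2, -3/8, 3/16, -15/128, 21/256, -63/1024, 99/2048, -1287/32768, …
f+g: L₀ = lclm(L_f,L_g), ord ≤ 1+1.
h=∫₀ˣh₀: take L = L₀·Dx.
L = (-68 - 48·x)·Dx + (129 + 248·x + 144·x^2)·Dx^2 + (-14 + 18·x + 128·x^2 + 96·x^3)·Dx^3  (order 3).
h: a_k = 0, 4, 11/4, 125/24, 1027/64, 32753/640, 262165/1536, 4194241/7168, 33554531/16384, …
ICs: h(0) = 0, h′(0) = 4, h′′(0) = 11/2.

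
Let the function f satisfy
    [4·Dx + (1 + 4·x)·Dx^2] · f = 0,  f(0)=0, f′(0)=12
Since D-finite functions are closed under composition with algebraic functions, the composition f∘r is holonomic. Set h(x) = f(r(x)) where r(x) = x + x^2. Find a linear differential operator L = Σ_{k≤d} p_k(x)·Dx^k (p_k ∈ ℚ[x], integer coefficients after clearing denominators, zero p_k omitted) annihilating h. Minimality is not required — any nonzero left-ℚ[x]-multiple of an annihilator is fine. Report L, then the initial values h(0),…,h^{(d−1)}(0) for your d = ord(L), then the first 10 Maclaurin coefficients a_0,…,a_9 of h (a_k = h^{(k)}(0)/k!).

L = 2·Dx + (1 + 2·x)·Dx^2  (order 2).
h: a_k = 0, 12, -12, 16, -24, 192/5, -64, 768/7, -192, 1024/3, …
ICs: h(0) = 0, h′(0) = 12.

f: a_k = 0, 12, -24, 64, -192, 3072/5, -2048, 49152/7, -24576, 262144/3, …
Substitute x→r, Dx→(1/r')Dx; clear ⇒ L₀.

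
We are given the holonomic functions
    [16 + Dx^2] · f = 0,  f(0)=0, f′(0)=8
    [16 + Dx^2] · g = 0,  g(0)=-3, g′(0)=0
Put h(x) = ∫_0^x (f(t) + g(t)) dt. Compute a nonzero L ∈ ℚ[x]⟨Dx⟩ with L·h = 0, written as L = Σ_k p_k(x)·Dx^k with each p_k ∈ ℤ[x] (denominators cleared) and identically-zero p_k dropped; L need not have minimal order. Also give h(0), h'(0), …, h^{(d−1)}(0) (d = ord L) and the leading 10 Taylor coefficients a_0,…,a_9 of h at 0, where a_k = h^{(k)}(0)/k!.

L = 16·Dx + Dx^3  (order 3).
h: a_k = 0, -3, 4, 8, -16/3, -32/5, 128/45, 256/105, -256/315, -512/945, …
ICs: h(0) = 0, h′(0) = -3, h′′(0) = 8.

f: a_k = 0, 8, 0, -64/3, 0, 256/15, 0, -2048/315, 0, 4096/2835, …
g: a_k = -3, 0, 24, 0, -32, 0, 256/15, 0, -512/105, 0, …
Sum ⇒ L₀ = lclm(L_f,L_g) in ℚ(x)⟨Dx⟩.
h=∫₀ˣh₀: take L = L₀·Dx.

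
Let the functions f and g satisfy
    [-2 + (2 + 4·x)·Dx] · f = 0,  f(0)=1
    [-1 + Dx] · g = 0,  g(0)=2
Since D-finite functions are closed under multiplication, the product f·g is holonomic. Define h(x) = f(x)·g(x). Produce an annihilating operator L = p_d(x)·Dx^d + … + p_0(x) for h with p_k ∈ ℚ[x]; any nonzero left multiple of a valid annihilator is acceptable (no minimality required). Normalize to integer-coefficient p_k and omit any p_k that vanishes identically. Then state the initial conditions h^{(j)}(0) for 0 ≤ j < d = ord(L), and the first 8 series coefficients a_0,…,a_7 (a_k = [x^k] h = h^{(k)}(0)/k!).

L = (-2 - 2·x) + (1 + 2·x)·Dx  (order 1).
h: a_k = 2, 4, 2, 4/3, -1/3, 14/15, -61/45, 694/315, …
ICs: h(0) = 2.

f: a_k = 1, 1, -1/2, 1/2, -5/8, 7/8, -21/16, 33/16, …
g: a_k = 2, 2, 1, 1/3, 1/12, 1/60, 1/360, 1/2520, …
h₀=f·g: eliminate ⇒ L₀, order ≤ 1·1.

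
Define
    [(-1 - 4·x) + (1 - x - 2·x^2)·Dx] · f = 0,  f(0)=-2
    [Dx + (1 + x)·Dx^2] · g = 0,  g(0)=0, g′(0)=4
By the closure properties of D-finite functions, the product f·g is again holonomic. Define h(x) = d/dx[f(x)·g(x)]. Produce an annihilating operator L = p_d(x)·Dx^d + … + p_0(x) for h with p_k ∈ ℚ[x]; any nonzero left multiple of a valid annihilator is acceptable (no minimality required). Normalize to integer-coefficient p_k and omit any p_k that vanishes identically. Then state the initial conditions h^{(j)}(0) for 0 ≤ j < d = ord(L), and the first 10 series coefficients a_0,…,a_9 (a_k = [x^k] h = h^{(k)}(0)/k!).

L = (72 + 180·x + 144·x^2) + (13 + 93·x + 192·x^2 + 112·x^3)·Dx + (-5 - 8·x + 15·x^2 + 34·x^3 + 16·x^4)·Dx^2  (order 2).
h: a_k = -8, -8, -68, -344/3, -378, -3948/5, -9938/5, -30584/7, -351199/35, -1390034/63, …
ICs: h(0) = -8, h′(0) = -8.

f: a_k = -2, -2, -6, -10, -22, -42, -86, -170, -342, -682, …
g: a_k = 0, 4, -2, 4/3, -1, 4/5, -2/3, 4/7, -1/2, 4/9, …
Sym-product of L_f,L_g gives L₀ (≤ ord 2).
h=h₀': d/dx-closure on L₀ ⇒ L.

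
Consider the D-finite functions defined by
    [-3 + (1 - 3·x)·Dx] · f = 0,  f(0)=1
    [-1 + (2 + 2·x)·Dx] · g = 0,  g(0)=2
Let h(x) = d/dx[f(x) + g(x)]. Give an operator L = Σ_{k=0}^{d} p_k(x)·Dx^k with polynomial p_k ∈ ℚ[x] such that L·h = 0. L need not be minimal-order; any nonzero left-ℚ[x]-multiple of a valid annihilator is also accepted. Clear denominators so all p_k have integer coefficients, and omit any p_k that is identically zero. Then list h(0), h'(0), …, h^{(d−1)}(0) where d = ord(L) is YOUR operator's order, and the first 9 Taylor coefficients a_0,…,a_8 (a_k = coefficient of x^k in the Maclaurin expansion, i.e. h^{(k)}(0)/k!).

L = (-126 - 54·x) + (-213 - 450·x - 189·x^2)·Dx + (26 - 34·x - 114·x^2 - 54·x^3)·Dx^2  (order 2).
h: a_k = 4, 35/2, 651/8, 5179/16, 155555/128, 1119681/256, 15676647/1024, 107494995/2048, 5804759331/32768, …
ICs: h(0) = 4, h′(0) = 35/2.

f: a_k = 1, 3, 9, 27, 81, 243, 729, 2187, 6561, …
g: a_k = 2, 1, -1/4, 1/8, -5/64, 7/128, -21/512, 33/1024, -429/16384, …
Sum ⇒ L₀ = lclm(L_f,L_g) in ℚ(x)⟨Dx⟩.
h₀' ⇒ L via d/dx closure of L₀.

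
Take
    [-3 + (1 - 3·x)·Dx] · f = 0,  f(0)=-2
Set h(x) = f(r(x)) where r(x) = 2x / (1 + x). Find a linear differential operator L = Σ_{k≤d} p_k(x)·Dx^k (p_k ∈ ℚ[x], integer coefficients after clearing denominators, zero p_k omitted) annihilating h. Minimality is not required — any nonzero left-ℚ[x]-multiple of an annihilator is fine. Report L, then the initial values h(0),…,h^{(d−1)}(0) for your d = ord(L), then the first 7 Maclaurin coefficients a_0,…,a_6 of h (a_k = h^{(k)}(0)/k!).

L = 6 + (-1 + 4·x + 5·x^2)·Dx  (order 1).
h: a_k = -2, -12, -60, -300, -1500, -7500, -37500, …
ICs: h(0) = -2.

f: a_k = -2, -6, -18, -54, -162, -486, -1458, …
f∘r: x↦r, Dx↦Dx/r' in L_f ⇒ L₀.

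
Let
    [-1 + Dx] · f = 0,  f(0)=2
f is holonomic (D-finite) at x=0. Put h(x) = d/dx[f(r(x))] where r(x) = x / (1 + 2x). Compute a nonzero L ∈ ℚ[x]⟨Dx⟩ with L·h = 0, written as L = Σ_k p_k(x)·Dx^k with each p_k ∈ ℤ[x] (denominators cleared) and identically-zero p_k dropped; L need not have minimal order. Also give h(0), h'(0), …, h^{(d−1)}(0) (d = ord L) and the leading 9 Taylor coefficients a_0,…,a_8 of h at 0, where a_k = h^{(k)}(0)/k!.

f: a_k = 2, 2, 1, 1/3, 1/12, 1/60, 1/360, 1/2520, 1/20160, …
L₀ from L_f via x↦r, Dx↦r'^{-1}Dx.
Derive L from L₀ (diff closure).
L = (-3 - 8·x) + (-1 - 4·x - 4·x^2)·Dx  (order 1).
h: a_k = 2, -6, 13, -71/3, 147/4, -2699/60, 9157/360, 68731/840, -8443151/20160, …
ICs: h(0) = 2.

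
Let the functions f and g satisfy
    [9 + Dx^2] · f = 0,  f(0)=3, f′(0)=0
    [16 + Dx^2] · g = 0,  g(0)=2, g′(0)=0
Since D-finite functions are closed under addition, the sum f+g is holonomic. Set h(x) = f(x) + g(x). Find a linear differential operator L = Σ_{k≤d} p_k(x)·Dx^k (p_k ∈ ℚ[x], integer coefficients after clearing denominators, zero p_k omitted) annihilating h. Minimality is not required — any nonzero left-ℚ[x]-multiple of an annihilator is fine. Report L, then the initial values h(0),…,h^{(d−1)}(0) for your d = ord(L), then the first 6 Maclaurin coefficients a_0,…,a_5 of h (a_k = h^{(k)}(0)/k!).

f: a_k = 3, 0, -27/2, 0, 81/8, 0, …
g: a_k = 2, 0, -16, 0, 64/3, 0, …
f+g: L₀ = lclm(L_f,L_g), ord ≤ 2+2.
L = 144 + 25·Dx^2 + Dx^4  (order 4).
h: a_k = 5, 0, -59/2, 0, 755/24, 0, …
ICs: h(0) = 5, h′(0) = 0, h′′(0) = -59, h′′′(0) = 0.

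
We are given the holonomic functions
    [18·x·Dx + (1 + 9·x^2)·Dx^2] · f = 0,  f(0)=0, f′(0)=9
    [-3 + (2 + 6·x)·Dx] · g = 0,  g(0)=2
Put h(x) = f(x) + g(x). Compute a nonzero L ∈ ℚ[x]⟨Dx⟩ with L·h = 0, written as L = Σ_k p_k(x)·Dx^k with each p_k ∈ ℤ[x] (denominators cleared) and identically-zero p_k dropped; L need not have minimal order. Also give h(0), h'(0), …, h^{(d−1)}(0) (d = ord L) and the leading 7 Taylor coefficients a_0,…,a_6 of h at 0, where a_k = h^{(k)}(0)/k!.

f: a_k = 0, 9, 0, -27, 0, 729/5, 0, …
g: a_k = 2, 3, -9/4, 27/8, -405/64, 1701/128, -15309/512, …
Weyl lclm of L_f,L_g ⇒ L₀ (ord ≤ 3).
L = (-36 - 270·x + 972·x^2 + 1458·x^3)·Dx + (-33 - 144·x + 270·x^2 + 3888·x^3 + 5103·x^4)·Dx^2 + (-2 + 18·x + 108·x^2 + 324·x^3 + 1134·x^4 + 1458·x^5)·Dx^3  (order 3).
h: a_k = 2, 12, -9/4, -189/8, -405/64, 101817/640, -15309/512, …
ICs: h(0) = 2, h′(0) = 12, h′′(0) = -9/2.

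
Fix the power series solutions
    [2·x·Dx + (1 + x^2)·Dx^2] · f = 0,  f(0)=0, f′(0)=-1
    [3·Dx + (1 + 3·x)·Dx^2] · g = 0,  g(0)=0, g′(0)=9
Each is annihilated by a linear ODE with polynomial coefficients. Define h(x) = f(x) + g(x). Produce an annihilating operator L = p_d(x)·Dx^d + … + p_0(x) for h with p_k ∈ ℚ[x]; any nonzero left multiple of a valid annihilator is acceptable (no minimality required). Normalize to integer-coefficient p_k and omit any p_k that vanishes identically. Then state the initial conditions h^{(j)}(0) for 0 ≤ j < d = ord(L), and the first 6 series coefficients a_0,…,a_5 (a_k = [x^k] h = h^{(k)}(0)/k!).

L = (-6 - 54·x + 18·x^2 + 18·x^3)·Dx + (-20 - 12·x - 48·x^2 + 36·x^3 + 36·x^4)·Dx^2 + (-3 - 7·x + 6·x^2 + 2·x^3 + 9·x^4 + 9·x^5)·Dx^3  (order 3).
h: a_k = 0, 8, -27/2, 82/3, -243/4, 728/5, …
ICs: h(0) = 0, h′(0) = 8, h′′(0) = -27.

f: a_k = 0, -1, 0, 1/3, 0, -1/5, …
g: a_k = 0, 9, -27/2, 27, -243/4, 729/5, …
h₀=f+g: left-lcm gives L₀, ord ≤ 4.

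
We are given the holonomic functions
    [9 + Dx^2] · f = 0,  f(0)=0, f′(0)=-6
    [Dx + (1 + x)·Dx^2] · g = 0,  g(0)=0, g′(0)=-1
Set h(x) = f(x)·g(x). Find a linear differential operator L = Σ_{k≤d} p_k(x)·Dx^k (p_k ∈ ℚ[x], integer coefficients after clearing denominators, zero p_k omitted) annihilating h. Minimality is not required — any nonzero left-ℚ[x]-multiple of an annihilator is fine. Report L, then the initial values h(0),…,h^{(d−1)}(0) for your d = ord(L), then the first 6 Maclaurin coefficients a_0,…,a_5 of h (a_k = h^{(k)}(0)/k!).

f: a_k = 0, -6, 0, 9, 0, -81/20, …
g: a_k = 0, -1, 1/2, -1/3, 1/4, -1/5, …
Product ⇒ symmetric product L₀, ord ≤ 4.
L = (2493 + 10854·x + 17091·x^2 + 11664·x^3 + 2916·x^4) + (612 + 1908·x + 1944·x^2 + 648·x^3)·Dx + (592 + 2484·x + 3834·x^2 + 2592·x^3 + 648·x^4)·Dx^2 + (68 + 212·x + 216·x^2 + 72·x^3)·Dx^3 + (35 + 142·x + 215·x^2 + 144·x^3 + 36·x^4)·Dx^4  (order 4).
h: a_k = 0, 0, 6, -3, -7, 3, …
ICs: h(0) = 0, h′(0) = 0, h′′(0) = 12, h′′′(0) = -18.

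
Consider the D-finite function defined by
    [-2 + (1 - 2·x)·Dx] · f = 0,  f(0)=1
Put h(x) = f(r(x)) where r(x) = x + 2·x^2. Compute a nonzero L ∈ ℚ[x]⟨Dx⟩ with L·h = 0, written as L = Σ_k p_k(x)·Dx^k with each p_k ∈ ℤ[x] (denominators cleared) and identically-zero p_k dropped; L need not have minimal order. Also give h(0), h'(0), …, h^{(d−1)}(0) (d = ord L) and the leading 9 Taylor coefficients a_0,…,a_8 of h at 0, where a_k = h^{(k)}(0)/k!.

L = (2 + 8·x) + (-1 + 2·x + 4·x^2)·Dx  (order 1).
h: a_k = 1, 2, 8, 24, 80, 256, 832, 2688, 8704, …
ICs: h(0) = 1.

f: a_k = 1, 2, 4, 8, 16, 32, 64, 128, 256, …
h₀=f(r): pull back L_f along r ⇒ L₀.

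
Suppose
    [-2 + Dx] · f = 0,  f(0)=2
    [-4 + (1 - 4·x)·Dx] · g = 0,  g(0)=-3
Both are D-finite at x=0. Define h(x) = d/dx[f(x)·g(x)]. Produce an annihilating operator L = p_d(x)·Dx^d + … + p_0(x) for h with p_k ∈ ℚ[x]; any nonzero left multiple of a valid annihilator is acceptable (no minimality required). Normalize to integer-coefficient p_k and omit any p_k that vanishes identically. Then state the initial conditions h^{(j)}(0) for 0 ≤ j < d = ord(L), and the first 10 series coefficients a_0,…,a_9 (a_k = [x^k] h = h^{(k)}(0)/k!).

L = (26 - 48·x + 32·x^2) + (-3 + 16·x - 16·x^2)·Dx  (order 1).
h: a_k = -36, -312, -1896, -10128, -50648, -1215568/5, -5672656/5, -544575008/105, -2450587544/105, -32674500592/315, …
ICs: h(0) = -36.

f: a_k = 2, 4, 4, 8/3, 4/3, 8/15, 8/45, 16/315, 4/315, 8/2835, …
g: a_k = -3, -12, -48, -192, -768, -3072, -12288, -49152, -196608, -786432, …
Sym-product of L_f,L_g gives L₀ (≤ ord 1).
h₀' ⇒ L via d/dx closure of L₀.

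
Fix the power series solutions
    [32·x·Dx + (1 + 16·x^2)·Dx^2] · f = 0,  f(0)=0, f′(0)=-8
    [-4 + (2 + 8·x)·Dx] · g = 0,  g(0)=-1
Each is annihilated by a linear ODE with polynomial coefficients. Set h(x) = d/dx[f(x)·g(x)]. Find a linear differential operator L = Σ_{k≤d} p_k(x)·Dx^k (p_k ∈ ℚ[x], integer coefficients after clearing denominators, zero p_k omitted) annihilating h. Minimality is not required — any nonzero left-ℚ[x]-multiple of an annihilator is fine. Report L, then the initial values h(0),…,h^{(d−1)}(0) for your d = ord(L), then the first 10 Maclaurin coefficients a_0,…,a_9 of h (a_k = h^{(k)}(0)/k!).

f: a_k = 0, -8, 0, 128/3, 0, -2048/5, 0, 32768/7, 0, -524288/9, …
g: a_k = -1, -2, 2, -4, 10, -28, 84, -264, 858, -2860, …
L₀ := L_f ⊗_s L_g (sym. prod.), ord ≤ 2.
Derive L from L₀ (diff closure).
L = (20 + 640·x + 128·x^2 - 6144·x^3 - 3072·x^4) + (28 + 336·x + 1152·x^2 - 3584·x^3 - 21504·x^4 - 12288·x^5)·Dx + (3 + 8·x - 48·x^2 - 256·x^3 - 1792·x^4 - 6144·x^5 - 4096·x^6)·Dx^2  (order 2).
h: a_k = 8, 32, -176, -640/3, 6224/3, 26176/5, -603296/15, -5717504/105, 3795152/7, 76147264/63, …
ICs: h(0) = 8, h′(0) = 32.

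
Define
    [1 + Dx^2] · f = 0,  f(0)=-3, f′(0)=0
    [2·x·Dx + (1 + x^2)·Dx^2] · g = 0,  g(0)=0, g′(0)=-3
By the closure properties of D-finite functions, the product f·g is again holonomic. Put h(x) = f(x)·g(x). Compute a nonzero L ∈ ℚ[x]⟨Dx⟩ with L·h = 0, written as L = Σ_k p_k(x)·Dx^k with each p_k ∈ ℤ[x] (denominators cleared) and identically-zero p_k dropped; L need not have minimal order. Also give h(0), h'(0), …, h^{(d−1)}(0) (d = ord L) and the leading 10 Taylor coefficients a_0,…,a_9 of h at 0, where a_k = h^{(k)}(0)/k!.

L = (10 + 26·x^2 + 11·x^4 + 4·x^6 + x^8) + (12·x + 20·x^3 + 12·x^5 + 4·x^7)·Dx + (12 + 32·x^2 + 18·x^4 + 8·x^6 + 2·x^8)·Dx^2 + (12·x + 20·x^3 + 12·x^5 + 4·x^7)·Dx^3 + (2 + 6·x^2 + 7·x^4 + 4·x^6 + x^8)·Dx^4  (order 4).
h: a_k = 0, 9, 0, -15/2, 0, 147/40, 0, -1301/560, 0, 23147/13440, …
ICs: h(0) = 0, h′(0) = 9, h′′(0) = 0, h′′′(0) = -45.

f: a_k = -3, 0, 3/2, 0, -1/8, 0, 1/240, 0, -1/13440, 0, …
g: a_k = 0, -3, 0, 1, 0, -3/5, 0, 3/7, 0, -1/3, …
L₀ := L_f ⊗_s L_g (sym. prod.), ord ≤ 4.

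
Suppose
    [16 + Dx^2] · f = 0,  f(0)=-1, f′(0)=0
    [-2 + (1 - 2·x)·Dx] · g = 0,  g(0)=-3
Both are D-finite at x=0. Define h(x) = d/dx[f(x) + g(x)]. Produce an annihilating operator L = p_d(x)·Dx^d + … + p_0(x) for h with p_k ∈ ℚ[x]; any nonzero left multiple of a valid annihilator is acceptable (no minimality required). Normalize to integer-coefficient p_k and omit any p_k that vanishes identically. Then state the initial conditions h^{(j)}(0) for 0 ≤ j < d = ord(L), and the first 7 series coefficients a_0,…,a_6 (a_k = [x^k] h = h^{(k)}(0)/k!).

f: a_k = -1, 0, 8, 0, -32/3, 0, 256/45, …
g: a_k = -3, -6, -12, -24, -48, -96, -192, …
f+g: L₀ = lclm(L_f,L_g), ord ≤ 2+1.
h=h₀': d/dx-closure on L₀ ⇒ L.
L = (512 - 512·x + 512·x^2) + (-80 + 288·x - 384·x^2 + 256·x^3)·Dx + (32 - 32·x + 32·x^2)·Dx^2 + (-5 + 18·x - 24·x^2 + 16·x^3)·Dx^3  (order 3).
h: a_k = -6, -8, -72, -704/3, -480, -16768/15, -2688, …
ICs: h(0) = -6, h′(0) = -8, h′′(0) = -144.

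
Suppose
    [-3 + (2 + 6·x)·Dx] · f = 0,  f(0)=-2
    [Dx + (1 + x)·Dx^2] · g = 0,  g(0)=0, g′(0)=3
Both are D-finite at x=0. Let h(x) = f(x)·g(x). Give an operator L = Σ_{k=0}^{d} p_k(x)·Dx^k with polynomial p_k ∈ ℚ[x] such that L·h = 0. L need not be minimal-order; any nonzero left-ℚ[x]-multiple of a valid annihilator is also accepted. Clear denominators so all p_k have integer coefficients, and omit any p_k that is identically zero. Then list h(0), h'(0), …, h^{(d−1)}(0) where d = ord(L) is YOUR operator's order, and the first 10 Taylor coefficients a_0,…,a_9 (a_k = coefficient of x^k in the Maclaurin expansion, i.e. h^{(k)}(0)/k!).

L = (21 + 9·x) + (-8 - 24·x)·Dx + (4 + 28·x + 60·x^2 + 36·x^3)·Dx^2  (order 2).
h: a_k = 0, -6, -6, 37/4, -15, 8751/320, -17671/320, 2159127/17920, -2490969/8960, 229791643/344064, …
ICs: h(0) = 0, h′(0) = -6.

f: a_k = -2, -3, 9/4, -27/8, 405/64, -1701/128, 15309/512, -72171/1024, 2814669/16384, -14073345/32768, …
g: a_k = 0, 3, -3/2, 1, -3/4, 3/5, -1/2, 3/7, -3/8, 1/3, …
Sym-product of L_f,L_g gives L₀ (≤ ord 2).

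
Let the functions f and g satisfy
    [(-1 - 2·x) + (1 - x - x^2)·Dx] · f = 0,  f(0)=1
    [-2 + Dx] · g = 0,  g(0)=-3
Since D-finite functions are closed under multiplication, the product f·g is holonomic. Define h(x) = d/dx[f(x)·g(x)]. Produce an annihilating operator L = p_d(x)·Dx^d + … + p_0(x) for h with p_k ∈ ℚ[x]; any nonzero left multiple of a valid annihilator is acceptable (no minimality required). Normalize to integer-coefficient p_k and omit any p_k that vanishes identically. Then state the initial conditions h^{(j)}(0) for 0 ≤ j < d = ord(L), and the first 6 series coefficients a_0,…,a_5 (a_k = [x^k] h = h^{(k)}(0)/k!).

L = (12 + 2·x - 10·x^2 + 4·x^4) + (-3 + 3·x + 5·x^2 - 2·x^3 - 2·x^4)·Dx  (order 1).
h: a_k = -9, -36, -93, -204, -414, -4022/5, …
ICs: h(0) = -9.

f: a_k = 1, 1, 2, 3, 5, 8, …
g: a_k = -3, -6, -6, -4, -2, -4/5, …
L₀ := L_f ⊗_s L_g (sym. prod.), ord ≤ 1.
h₀' ⇒ L via d/dx closure of L₀.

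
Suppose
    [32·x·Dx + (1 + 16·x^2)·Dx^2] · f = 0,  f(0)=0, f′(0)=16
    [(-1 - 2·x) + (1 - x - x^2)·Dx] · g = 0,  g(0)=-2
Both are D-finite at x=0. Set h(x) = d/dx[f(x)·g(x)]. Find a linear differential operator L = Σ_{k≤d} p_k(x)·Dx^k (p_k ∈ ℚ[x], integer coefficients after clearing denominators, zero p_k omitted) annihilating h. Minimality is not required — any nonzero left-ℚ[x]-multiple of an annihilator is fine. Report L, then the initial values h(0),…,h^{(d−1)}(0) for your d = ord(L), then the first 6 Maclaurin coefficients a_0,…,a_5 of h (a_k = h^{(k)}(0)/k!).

L = (-58 + 3360·x^2 + 6144·x^3 + 9216·x^4) + (19 + 70·x - 528·x^2 + 352·x^3 + 6144·x^4 + 6144·x^5)·Dx + (-1 - 15·x - 47·x^2 - 176·x^3 - 448·x^4 + 1024·x^5 + 768·x^6)·Dx^2  (order 2).
h: a_k = -32, -64, 320, 896/3, -21856/3, -41472/5, …
ICs: h(0) = -32, h′(0) = -64.

f: a_k = 0, 16, 0, -256/3, 0, 4096/5, …
g: a_k = -2, -2, -4, -6, -10, -16, …
Sym-product of L_f,L_g gives L₀ (≤ ord 2).
h₀' ⇒ L via d/dx closure of L₀.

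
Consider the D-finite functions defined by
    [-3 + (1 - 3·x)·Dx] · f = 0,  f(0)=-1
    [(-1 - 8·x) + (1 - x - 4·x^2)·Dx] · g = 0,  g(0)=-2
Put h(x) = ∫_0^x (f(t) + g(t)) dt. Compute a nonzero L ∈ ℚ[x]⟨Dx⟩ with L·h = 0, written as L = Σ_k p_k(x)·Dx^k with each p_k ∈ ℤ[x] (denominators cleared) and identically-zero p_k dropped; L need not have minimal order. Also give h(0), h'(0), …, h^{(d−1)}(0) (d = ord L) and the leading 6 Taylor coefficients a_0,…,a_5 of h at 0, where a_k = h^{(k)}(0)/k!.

L = (6 - 72·x + 144·x^2 - 144·x^3)·Dx + (4 - 84·x^2 + 252·x^3 - 288·x^4)·Dx^2 + (-1 + 8·x - 21·x^2 + 8·x^3 + 54·x^4 - 72·x^5)·Dx^3  (order 3).
h: a_k = 0, -3, -5/2, -19/3, -45/4, -139/5, …
ICs: h(0) = 0, h′(0) = -3, h′′(0) = -5.

f: a_k = -1, -3, -9, -27, -81, -243, …
g: a_k = -2, -2, -10, -18, -58, -130, …
f+g: L₀ = lclm(L_f,L_g), ord ≤ 1+1.
h=∫h₀ ⇒ L = L₀·Dx.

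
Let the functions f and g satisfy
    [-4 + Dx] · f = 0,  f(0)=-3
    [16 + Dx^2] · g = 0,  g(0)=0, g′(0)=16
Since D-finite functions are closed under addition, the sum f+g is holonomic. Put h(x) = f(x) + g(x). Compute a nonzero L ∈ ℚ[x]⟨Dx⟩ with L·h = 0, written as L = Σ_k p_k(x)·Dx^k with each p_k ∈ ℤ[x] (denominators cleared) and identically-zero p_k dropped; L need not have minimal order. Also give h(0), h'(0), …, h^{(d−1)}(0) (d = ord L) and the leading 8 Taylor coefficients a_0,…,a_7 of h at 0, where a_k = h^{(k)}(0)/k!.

f: a_k = -3, -12, -24, -32, -32, -128/5, -256/15, -1024/105, …
g: a_k = 0, 16, 0, -128/3, 0, 512/15, 0, -4096/315, …
Weyl lclm of L_f,L_g ⇒ L₀ (ord ≤ 3).
L = -64 + 16·Dx - 4·Dx^2 + Dx^3  (order 3).
h: a_k = -3, 4, -24, -224/3, -32, 128/15, -256/15, -1024/45, …
ICs: h(0) = -3, h′(0) = 4, h′′(0) = -48.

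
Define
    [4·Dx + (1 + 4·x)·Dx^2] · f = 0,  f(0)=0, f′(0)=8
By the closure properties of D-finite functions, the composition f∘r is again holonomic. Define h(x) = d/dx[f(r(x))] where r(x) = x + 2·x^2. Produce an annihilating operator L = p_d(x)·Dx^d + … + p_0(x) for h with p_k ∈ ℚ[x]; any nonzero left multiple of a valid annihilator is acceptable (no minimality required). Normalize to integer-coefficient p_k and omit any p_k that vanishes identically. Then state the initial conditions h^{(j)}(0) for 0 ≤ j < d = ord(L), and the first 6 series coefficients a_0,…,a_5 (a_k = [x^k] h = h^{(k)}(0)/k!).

L = (16·x + 32·x^2) + (1 + 8·x + 24·x^2 + 32·x^3)·Dx  (order 1).
h: a_k = 8, 0, -64, 256, -512, 0, …
ICs: h(0) = 8.

f: a_k = 0, 8, -16, 128/3, -128, 2048/5, …
f∘r: x↦r, Dx↦Dx/r' in L_f ⇒ L₀.
Differentiate: ansatz ord ≤ ord L₀ ⇒ L.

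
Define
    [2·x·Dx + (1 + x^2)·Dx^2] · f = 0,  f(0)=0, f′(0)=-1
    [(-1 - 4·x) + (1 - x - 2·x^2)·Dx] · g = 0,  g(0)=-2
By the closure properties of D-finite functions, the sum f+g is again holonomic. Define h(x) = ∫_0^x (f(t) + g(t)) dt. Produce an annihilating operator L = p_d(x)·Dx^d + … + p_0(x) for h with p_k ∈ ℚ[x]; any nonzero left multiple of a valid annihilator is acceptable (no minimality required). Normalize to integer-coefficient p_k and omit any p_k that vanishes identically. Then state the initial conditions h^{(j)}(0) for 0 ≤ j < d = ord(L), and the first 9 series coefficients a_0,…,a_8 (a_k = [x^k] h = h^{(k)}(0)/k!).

L = (6 - 24·x - 162·x^2 - 240·x^3 - 384·x^4 - 48·x^6)·Dx^2 + (-16 - 74·x - 88·x^2 - 226·x^3 - 212·x^4 - 304·x^5 - 12·x^6 - 48·x^7)·Dx^3 + (3 + 4·x + 8·x^2 - 28·x^3 - 27·x^4 - 36·x^5 - 40·x^6 - 4·x^7 - 8·x^8)·Dx^4  (order 4).
h: a_k = 0, -2, -3/2, -2, -29/12, -22/5, -211/30, -86/7, -1189/56, …
ICs: h(0) = 0, h′(0) = -2, h′′(0) = -3, h′′′(0) = -12.

f: a_k = 0, -1, 0, 1/3, 0, -1/5, 0, 1/7, 0, …
g: a_k = -2, -2, -6, -10, -22, -42, -86, -170, -342, …
h₀=f+g: left-lcm gives L₀, ord ≤ 3.
∫: right-multiply L₀ by Dx.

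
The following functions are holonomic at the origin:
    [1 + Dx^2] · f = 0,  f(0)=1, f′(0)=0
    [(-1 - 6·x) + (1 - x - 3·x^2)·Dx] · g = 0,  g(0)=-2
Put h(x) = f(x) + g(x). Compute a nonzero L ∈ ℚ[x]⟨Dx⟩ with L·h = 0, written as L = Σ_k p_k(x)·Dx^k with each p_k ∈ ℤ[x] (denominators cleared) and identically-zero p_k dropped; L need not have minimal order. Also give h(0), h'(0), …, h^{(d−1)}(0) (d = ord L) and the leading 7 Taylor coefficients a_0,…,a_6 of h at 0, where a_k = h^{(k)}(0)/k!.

f: a_k = 1, 0, -1/2, 0, 1/24, 0, -1/720, …
g: a_k = -2, -2, -8, -14, -38, -80, -194, …
f+g: L₀ = lclm(L_f,L_g), ord ≤ 2+1.
L = (-43 - 292·x - 307·x^2 - 624·x^3 - 45·x^4 - 54·x^5) + (9 + 7·x + 6·x^2 - 91·x^3 - 144·x^4 - 27·x^5 - 27·x^6)·Dx + (-43 - 292·x - 307·x^2 - 624·x^3 - 45·x^4 - 54·x^5)·Dx^2 + (9 + 7·x + 6·x^2 - 91·x^3 - 144·x^4 - 27·x^5 - 27·x^6)·Dx^3  (order 3).
h: a_k = -1, -2, -17/2, -14, -911/24, -80, -139681/720, …
ICs: h(0) = -1, h′(0) = -2, h′′(0) = -17.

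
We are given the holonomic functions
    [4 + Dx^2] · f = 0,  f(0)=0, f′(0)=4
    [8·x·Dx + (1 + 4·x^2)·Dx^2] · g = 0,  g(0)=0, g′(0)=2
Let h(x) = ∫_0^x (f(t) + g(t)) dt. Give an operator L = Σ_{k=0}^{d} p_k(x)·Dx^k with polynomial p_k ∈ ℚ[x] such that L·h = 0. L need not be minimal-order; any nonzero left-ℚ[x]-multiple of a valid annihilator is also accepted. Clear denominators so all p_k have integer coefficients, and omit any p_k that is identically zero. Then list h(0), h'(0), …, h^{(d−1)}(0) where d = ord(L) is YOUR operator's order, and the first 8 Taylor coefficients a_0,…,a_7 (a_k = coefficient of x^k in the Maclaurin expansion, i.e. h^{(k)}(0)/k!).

L = (-352·x + 1792·x^3 + 512·x^5)·Dx^2 + (-4 + 112·x^2 + 576·x^4 + 256·x^6)·Dx^3 + (-88·x + 448·x^3 + 128·x^5)·Dx^4 + (-1 + 28·x^2 + 144·x^4 + 64·x^6)·Dx^5  (order 5).
h: a_k = 0, 0, 3, 0, -4/3, 0, 52/45, 0, …
ICs: h(0) = 0, h′(0) = 0, h′′(0) = 6, h′′′(0) = 0, h′′′′(0) = -32.

f: a_k = 0, 4, 0, -8/3, 0, 8/15, 0, -16/315, …
g: a_k = 0, 2, 0, -8/3, 0, 32/5, 0, -128/7, …
f+g: L₀ = lclm(L_f,L_g), ord ≤ 2+2.
h=∫₀ˣh₀: take L = L₀·Dx.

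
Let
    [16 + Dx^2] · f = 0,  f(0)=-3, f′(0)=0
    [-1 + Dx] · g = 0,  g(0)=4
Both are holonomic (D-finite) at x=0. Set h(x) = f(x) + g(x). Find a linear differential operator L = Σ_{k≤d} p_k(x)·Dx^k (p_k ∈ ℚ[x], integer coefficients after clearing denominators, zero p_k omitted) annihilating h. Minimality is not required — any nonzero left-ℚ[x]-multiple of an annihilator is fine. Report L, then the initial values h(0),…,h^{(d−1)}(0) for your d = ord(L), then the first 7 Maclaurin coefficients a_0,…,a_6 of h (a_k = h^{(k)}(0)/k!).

L = -16 + 16·Dx - Dx^2 + Dx^3  (order 3).
h: a_k = 1, 4, 26, 2/3, -191/6, 1/30, 3073/180, …
ICs: h(0) = 1, h′(0) = 4, h′′(0) = 52.

f: a_k = -3, 0, 24, 0, -32, 0, 256/15, …
g: a_k = 4, 4, 2, 2/3, 1/6, 1/30, 1/180, …
h₀=f+g: left-lcm gives L₀, ord ≤ 3.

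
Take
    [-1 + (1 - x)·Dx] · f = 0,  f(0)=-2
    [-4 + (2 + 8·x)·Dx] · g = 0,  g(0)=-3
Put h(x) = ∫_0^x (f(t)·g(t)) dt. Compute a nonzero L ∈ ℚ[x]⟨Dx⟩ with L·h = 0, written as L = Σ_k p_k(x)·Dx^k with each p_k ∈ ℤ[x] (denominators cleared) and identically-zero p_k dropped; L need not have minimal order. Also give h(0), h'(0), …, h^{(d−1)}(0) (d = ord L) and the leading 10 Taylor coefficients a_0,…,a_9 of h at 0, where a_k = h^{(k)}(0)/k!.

f: a_k = -2, -2, -2, -2, -2, -2, -2, -2, -2, -2, …
g: a_k = -3, -6, 6, -12, 30, -84, 252, -792, 2574, -8580, …
f·g: L₀ = L_f ⊗_s L_g, ord ≤ 1·1.
∫: right-multiply L₀ by Dx.
L = (3 + 2·x)·Dx + (-1 - 3·x + 4·x^2)·Dx^2  (order 2).
h: a_k = 0, 6, 9, 2, 15/2, -6, 23, -366/7, 609/4, -1310/3, …
ICs: h(0) = 0, h′(0) = 6.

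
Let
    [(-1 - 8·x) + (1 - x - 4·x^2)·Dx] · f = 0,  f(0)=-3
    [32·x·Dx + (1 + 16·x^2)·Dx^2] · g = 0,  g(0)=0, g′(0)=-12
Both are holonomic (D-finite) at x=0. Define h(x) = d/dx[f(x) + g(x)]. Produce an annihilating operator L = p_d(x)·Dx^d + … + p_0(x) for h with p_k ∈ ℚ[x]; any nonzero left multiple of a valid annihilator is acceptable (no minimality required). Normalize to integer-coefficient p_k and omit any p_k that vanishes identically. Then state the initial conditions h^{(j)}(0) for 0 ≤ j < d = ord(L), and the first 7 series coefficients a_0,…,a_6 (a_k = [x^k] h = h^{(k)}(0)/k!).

f: a_k = -3, -3, -15, -27, -87, -195, -543, …
g: a_k = 0, -12, 0, 64, 0, -3072/5, 0, …
f+g: L₀ = lclm(L_f,L_g), ord ≤ 1+2.
h₀' ⇒ L via d/dx closure of L₀.
L = (-160 + 640·x + 14848·x^2 + 36864·x^3 + 178176·x^4 + 98304·x^6) + (43 + 336·x + 16·x^2 + 3072·x^3 + 35072·x^4 + 124928·x^5 + 12288·x^6 + 98304·x^7)·Dx + (-5 - 23·x - 272·x^2 - 16·x^3 - 2368·x^4 + 5888·x^5 + 12288·x^6 + 4096·x^7 + 16384·x^8)·Dx^2  (order 2).
h: a_k = -15, -30, 111, -348, -4047, -3258, 39891, …
ICs: h(0) = -15, h′(0) = -30.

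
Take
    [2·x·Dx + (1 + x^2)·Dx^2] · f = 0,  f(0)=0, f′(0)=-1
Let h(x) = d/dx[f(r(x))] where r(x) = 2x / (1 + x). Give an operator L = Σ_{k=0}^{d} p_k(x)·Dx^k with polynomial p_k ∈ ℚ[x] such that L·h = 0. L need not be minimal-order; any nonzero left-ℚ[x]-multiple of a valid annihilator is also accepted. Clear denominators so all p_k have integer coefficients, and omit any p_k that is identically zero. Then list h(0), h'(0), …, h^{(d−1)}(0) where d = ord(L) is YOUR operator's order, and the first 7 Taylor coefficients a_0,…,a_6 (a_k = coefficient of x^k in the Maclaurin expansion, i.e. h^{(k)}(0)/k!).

L = (2 + 10·x) + (1 + 2·x + 5·x^2)·Dx  (order 1).
h: a_k = -2, 4, 2, -24, 38, 44, -278, …
ICs: h(0) = -2.

f: a_k = 0, -1, 0, 1/3, 0, -1/5, 0, …
Substitute x→r, Dx→(1/r')Dx; clear ⇒ L₀.
Differentiate: ansatz ord ≤ ord L₀ ⇒ L.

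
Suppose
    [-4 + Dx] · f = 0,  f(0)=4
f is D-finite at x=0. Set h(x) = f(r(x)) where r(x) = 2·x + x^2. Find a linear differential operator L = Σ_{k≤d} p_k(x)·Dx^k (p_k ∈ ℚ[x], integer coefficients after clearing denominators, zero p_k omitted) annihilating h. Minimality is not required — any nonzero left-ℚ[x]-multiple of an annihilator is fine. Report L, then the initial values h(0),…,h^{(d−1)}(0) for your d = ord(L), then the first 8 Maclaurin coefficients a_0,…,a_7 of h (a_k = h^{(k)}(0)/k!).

f: a_k = 4, 16, 32, 128/3, 128/3, 512/15, 1024/45, 4096/315, …
h₀=f(r): pull back L_f along r ⇒ L₀.
L = (-8 - 8·x) + Dx  (order 1).
h: a_k = 4, 32, 144, 1408/3, 3680/3, 13568/5, 236416/45, 2868224/315, …
ICs: h(0) = 4.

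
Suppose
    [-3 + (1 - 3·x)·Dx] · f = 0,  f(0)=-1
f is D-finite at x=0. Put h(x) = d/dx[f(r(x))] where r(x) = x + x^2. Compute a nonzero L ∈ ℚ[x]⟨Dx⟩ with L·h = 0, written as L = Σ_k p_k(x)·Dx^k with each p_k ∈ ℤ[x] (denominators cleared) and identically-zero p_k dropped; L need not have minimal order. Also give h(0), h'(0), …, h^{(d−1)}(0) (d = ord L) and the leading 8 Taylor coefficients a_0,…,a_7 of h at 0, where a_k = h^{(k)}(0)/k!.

f: a_k = -1, -3, -9, -27, -81, -243, -729, -2187, …
Substitute x→r, Dx→(1/r')Dx; clear ⇒ L₀.
h=h₀': d/dx-closure on L₀ ⇒ L.
L = (8 + 18·x + 18·x^2) + (-1 + x + 9·x^2 + 6·x^3)·Dx  (order 1).
h: a_k = -3, -24, -135, -684, -3240, -14742, -65205, -282528, …
ICs: h(0) = -3.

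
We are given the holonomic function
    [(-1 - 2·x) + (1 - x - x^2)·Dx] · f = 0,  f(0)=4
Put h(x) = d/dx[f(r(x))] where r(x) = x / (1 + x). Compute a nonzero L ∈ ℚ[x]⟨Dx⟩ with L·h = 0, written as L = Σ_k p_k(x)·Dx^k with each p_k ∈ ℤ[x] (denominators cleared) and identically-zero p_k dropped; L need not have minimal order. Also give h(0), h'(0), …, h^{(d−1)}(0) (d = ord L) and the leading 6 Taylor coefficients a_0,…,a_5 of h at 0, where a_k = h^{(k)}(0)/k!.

f: a_k = 4, 4, 8, 12, 20, 32, …
Change of var in L_f (x↦r) gives L₀.
Derive L from L₀ (diff closure).
L = (2 + 6·x + 12·x^2 + 6·x^3) + (-1 - 5·x - 6·x^2 + x^3 + 3·x^4)·Dx  (order 1).
h: a_k = 4, 8, 0, 16, -20, 48, …
ICs: h(0) = 4.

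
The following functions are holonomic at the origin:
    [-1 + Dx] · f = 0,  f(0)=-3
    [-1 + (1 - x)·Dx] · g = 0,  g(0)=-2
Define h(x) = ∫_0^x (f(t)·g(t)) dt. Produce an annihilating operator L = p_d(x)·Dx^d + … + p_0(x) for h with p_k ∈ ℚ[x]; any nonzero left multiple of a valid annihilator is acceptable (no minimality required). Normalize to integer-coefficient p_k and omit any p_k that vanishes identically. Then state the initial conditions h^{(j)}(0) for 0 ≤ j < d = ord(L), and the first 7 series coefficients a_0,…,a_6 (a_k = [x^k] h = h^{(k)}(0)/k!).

f: a_k = -3, -3, -3/2, -1/2, -1/8, -1/40, -1/240, …
g: a_k = -2, -2, -2, -2, -2, -2, -2, …
f·g: L₀ = L_f ⊗_s L_g, ord ≤ 1·1.
Integrate: L := L₀·Dx.
L = (2 - x)·Dx + (-1 + x)·Dx^2  (order 2).
h: a_k = 0, 6, 6, 5, 4, 13/4, 163/60, …
ICs: h(0) = 0, h′(0) = 6.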